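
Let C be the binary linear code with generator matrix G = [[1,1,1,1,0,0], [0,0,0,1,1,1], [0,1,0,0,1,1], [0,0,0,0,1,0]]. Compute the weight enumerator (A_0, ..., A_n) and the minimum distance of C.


Weight distribution: A_0 = 1, A_1 = 1, A_2 = 4, A_3 = 4, A_4 = 3, A_5 = 3. Minimum distance d = 1.

Enumerate all 2^4 = 16 messages m ∈ F_2^4.
For each, compute codeword c = mG in F_2^6, then tally its weight.
  m = 0000 → c = 000000, weight = 0.
  m = 1000 → c = 111100, weight = 4.
  m = 0100 → c = 000111, weight = 3.
  m = 1100 → c = 111011, weight = 5.
  m = 0010 → c = 010011, weight = 3.
  m = 1010 → c = 101111, weight = 5.
  m = 0110 → c = 010100, weight = 2.
  m = 1110 → c = 101000, weight = 2.
  m = 0001 → c = 000010, weight = 1.
  m = 1001 → c = 111110, weight = 5.
  m = 0101 → c = 000101, weight = 2.
  m = 1101 → c = 111001, weight = 4.
  m = 0011 → c = 010001, weight = 2.
  m = 1011 → c = 101101, weight = 4.
  m = 0111 → c = 010110, weight = 3.
  m = 1111 → c = 101010, weight = 3.
Tally weights:
  weight 0: 1 codewords.
  weight 1: 1 codewords.
  weight 2: 4 codewords.
  weight 3: 4 codewords.
  weight 4: 3 codewords.
  weight 5: 3 codewords.
Minimum distance d = smallest w > 0 with A_w > 0 = 1.
Sanity: Σ A_w = 16 = 2^4 = 16 ✓.


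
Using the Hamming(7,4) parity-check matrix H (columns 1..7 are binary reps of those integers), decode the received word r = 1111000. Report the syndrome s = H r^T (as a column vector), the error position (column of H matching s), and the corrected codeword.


s = (1, 0, 0)^T, error position = 4, corrected codeword c = 1110000

Compute s = H r^T mod 2 one row at a time:
  s_1 = 1 + 0 + 0 + 0 = 1 ≡ 1 (mod 2).
  s_2 = 1 + 1 + 0 + 0 = 2 ≡ 0 (mod 2).
  s_3 = 1 + 1 + 0 + 0 = 2 ≡ 0 (mod 2).
s = (1, 0, 0)^T — this equals column 4 of H (binary 100), so error is at position 4.
Correct: flip bit 4 of r = 1111000 to get c = 1110000.


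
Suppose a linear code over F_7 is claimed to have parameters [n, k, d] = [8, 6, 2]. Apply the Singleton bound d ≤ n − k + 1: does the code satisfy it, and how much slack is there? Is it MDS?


Singleton RHS = n − k + 1 = 3, slack = 1, bound satisfied, not MDS.

Singleton bound: d ≤ n − k + 1.
Here n = 8, k = 6, so n − k + 1 = 3.
Given d = 2, check d ≤ 3: YES.
Slack = (n − k + 1) − d = 1.
The code is NOT MDS (slack = 1 > 0).
Description: the claimed parameters are [8, 6, 2]_7; such a code would be non-MDS.


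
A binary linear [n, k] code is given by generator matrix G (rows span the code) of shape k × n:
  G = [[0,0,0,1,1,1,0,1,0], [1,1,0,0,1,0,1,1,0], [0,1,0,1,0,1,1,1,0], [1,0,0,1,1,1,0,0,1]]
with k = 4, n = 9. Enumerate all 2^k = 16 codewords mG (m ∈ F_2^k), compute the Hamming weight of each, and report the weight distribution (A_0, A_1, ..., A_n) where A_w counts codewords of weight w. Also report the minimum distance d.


Weight distribution: A_0 = 1, A_1 = 1, A_2 = 1, A_3 = 2, A_4 = 3, A_5 = 5, A_6 = 3. Minimum distance d = 1.

Enumerate all 2^4 = 16 messages m ∈ F_2^4.
For each, compute codeword c = mG in F_2^9, then tally its weight.
  m = 0000 → c = 000000000, weight = 0.
  m = 1000 → c = 000111010, weight = 4.
  m = 0100 → c = 110010110, weight = 5.
  m = 1100 → c = 110101100, weight = 5.
  m = 0010 → c = 010101110, weight = 5.
  m = 1010 → c = 010010100, weight = 3.
  m = 0110 → c = 100111000, weight = 4.
  m = 1110 → c = 100000010, weight = 2.
  m = 0001 → c = 100111001, weight = 5.
  m = 1001 → c = 100000011, weight = 3.
  m = 0101 → c = 010101111, weight = 6.
  m = 1101 → c = 010010101, weight = 4.
  m = 0011 → c = 110010111, weight = 6.
  m = 1011 → c = 110101101, weight = 6.
  m = 0111 → c = 000000001, weight = 1.
  m = 1111 → c = 000111011, weight = 5.
Tally weights:
  weight 0: 1 codewords.
  weight 1: 1 codewords.
  weight 2: 1 codewords.
  weight 3: 2 codewords.
  weight 4: 3 codewords.
  weight 5: 5 codewords.
  weight 6: 3 codewords.
Minimum distance d = smallest w > 0 with A_w > 0 = 1.
Sanity: Σ A_w = 16 = 2^4 = 16 ✓.


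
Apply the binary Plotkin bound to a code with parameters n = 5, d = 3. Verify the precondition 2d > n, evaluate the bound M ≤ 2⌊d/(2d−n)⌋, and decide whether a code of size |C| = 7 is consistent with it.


Plotkin bound M ≤ 6; given |C| = 7 > bound (violated).

Check applicability: 2d = 6, n = 5.
2d − n = 1 > 0, so Plotkin applies.
Compute d/(2d−n) = 3/1 ≈ 3.0000.
⌊d/(2d−n)⌋ = 3.
Plotkin bound: M ≤ 2·3 = 6.
Given |C| = 7, check: VIOLATED.
This |C| is above the Plotkin bound, so no binary code with n = 5, d = 3 and 7 codewords exists.


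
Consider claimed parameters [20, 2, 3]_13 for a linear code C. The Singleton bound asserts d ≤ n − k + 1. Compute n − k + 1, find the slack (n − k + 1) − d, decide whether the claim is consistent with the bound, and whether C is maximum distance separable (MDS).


Singleton RHS = n − k + 1 = 19, slack = 16, bound satisfied, not MDS.

Singleton bound: d ≤ n − k + 1.
Here n = 20, k = 2, so n − k + 1 = 19.
Given d = 3, check d ≤ 19: YES.
Slack = (n − k + 1) − d = 16.
The code is NOT MDS (slack = 16 > 0).
Description: the claimed parameters are [20, 2, 3]_13; such a code would be non-MDS.


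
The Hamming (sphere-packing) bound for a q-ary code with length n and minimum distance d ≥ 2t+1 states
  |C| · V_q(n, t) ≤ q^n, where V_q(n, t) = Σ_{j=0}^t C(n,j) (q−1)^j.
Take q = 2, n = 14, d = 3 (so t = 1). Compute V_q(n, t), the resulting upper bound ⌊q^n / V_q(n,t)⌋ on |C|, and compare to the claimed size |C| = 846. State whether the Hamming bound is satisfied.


V_q(n, t) = 15, q^n = 16384, Hamming bound = 1092, |C| = 846 ≤ bound (satisfied).

Step 1: Compute V_q(n, t) = Σ_{j=0}^1 C(n, j) (q−1)^j.
  j = 0: C(14,0)·(1)^0 = 1·1 = 1.
  j = 1: C(14,1)·(1)^1 = 14·1 = 14.
  V_q(n, t) = 1 + 14 = 15.
Step 2: q^n = 2^14 = 16384.
Step 3: Hamming bound ⌊q^n / V_q(n,t)⌋ = ⌊16384/15⌋ = 1092.
Step 4: Compare |C| = 846 to 1092: satisfied.
The claimed |C| lies below the Hamming bound.


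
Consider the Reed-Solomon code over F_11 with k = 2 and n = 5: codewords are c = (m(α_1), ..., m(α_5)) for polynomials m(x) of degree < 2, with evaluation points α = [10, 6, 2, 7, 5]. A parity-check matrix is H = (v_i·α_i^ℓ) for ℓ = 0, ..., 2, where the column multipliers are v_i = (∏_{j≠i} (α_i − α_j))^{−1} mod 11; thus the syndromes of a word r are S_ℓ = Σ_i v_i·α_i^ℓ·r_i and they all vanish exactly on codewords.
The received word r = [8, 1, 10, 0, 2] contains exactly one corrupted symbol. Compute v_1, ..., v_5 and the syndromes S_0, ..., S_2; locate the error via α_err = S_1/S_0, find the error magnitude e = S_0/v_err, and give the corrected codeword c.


S = (7, 3, 6), error at position 3, error magnitude e = 5, c = [8, 1, 5, 0, 2].

Step 1: column multipliers v_i = (∏_{j≠i}(α_i − α_j))^{−1} mod 11.
  i = 1 (α = 10): (10−6)(10−2)(10−7)(10−5) = 4·8·3·5 = 480 ≡ 7, so v_1 = 7^{−1} = 8 (mod 11).
  i = 2 (α = 6): (6−10)(6−2)(6−7)(6−5) = (−4)·4·(−1)·1 = 16 ≡ 5, so v_2 = 5^{−1} = 9 (mod 11).
  i = 3 (α = 2): (2−10)(2−6)(2−7)(2−5) = (−8)·(−4)·(−5)·(−3) = 480 ≡ 7, so v_3 = 7^{−1} = 8 (mod 11).
  i = 4 (α = 7): (7−10)(7−6)(7−2)(7−5) = (−3)·1·5·2 = −30 ≡ 3, so v_4 = 3^{−1} = 4 (mod 11).
  i = 5 (α = 5): (5−10)(5−6)(5−2)(5−7) = (−5)·(−1)·3·(−2) = −30 ≡ 3, so v_5 = 3^{−1} = 4 (mod 11).
  v = [8, 9, 8, 4, 4].
Step 2: syndromes of r = [8, 1, 10, 0, 2] (all sums mod 11).
  S_0 = Σ v_i r_i = 8·8 + 9·1 + 8·10 + 4·0 + 4·2 = 161 ≡ 7.
  S_1 = Σ v_i α_i r_i = 8·10·8 + 9·6·1 + 8·2·10 + 4·7·0 + 4·5·2 = 894 ≡ 3.
  α_i^2 mod 11 = [1, 3, 4, 5, 3].
  S_2 = Σ v_i α_i^2 r_i = 8·1·8 + 9·3·1 + 8·4·10 + 4·5·0 + 4·3·2 = 435 ≡ 6.
  S = (7, 3, 6) ≠ 0, so r is not a codeword (an error is present).
Step 3: locate the error. For a single error e at position i, S_ℓ = v_i·e·α_i^ℓ, so α_err = S_1/S_0.
  S_0^{−1} = 7^{−1} = 8 (mod 11), so α_err = 3·8 = 24 ≡ 2 = α_3. Error position i = 3.
  Consistency check: S_2/S_1 = 6·4 = 24 ≡ 2 = α_err ✓ (single-error assumption holds).
Step 4: error magnitude e = S_0/v_3 = S_0·∏_{j≠3}(α_3 − α_j) = 7·7 = 49 ≡ 5 (mod 11).
Step 5: correct position 3: c_3 = r_3 − e = 10 − 5 ≡ 5 (mod 11). Hence c = [8, 1, 5, 0, 2].
  Check: interpolating c through the α_i gives m(x) = 7 + 10·x (degree < 2) with m(α_i) = c_i for every i, so c is indeed a codeword.


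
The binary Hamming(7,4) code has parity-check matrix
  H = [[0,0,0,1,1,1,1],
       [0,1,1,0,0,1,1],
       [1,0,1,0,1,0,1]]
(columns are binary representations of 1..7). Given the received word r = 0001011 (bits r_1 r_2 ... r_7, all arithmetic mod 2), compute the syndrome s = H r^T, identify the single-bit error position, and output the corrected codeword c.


s = (1, 0, 1)^T, error position = 5, corrected codeword c = 0001111

Compute s = H r^T mod 2 one row at a time:
  s_1 = 1 + 0 + 1 + 1 = 3 ≡ 1 (mod 2).
  s_2 = 0 + 0 + 1 + 1 = 2 ≡ 0 (mod 2).
  s_3 = 0 + 0 + 0 + 1 = 1 ≡ 1 (mod 2).
s = (1, 0, 1)^T — this equals column 5 of H (binary 101), so error is at position 5.
Correct: flip bit 5 of r = 0001011 to get c = 0001111.


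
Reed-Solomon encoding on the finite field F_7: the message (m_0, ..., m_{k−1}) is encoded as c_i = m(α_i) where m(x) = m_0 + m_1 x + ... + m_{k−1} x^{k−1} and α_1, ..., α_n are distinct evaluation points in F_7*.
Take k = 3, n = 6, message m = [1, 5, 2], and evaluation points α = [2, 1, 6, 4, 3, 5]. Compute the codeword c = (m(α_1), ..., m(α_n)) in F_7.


c = [5, 1, 5, 4, 6, 6]

Message polynomial: m(x) = 1 + 5·x + 2·x^2 (mod 7).
For each evaluation point α_i, compute m(α_i) mod 7:
  α_1 = 2: Horner steps 2 → 2 → 5, so m(2) = 5.
  α_2 = 1: Horner steps 2 → 0 → 1, so m(1) = 1.
  α_3 = 6: Horner steps 2 → 3 → 5, so m(6) = 5.
  α_4 = 4: Horner steps 2 → 6 → 4, so m(4) = 4.
  α_5 = 3: Horner steps 2 → 4 → 6, so m(3) = 6.
  α_6 = 5: Horner steps 2 → 1 → 6, so m(5) = 6.
Codeword c = [5, 1, 5, 4, 6, 6] ∈ F_7^6.


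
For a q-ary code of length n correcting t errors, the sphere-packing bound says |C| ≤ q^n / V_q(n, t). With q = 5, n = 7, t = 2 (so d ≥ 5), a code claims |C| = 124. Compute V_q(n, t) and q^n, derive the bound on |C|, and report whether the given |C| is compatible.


V_q(n, t) = 365, q^n = 78125, Hamming bound = 214, |C| = 124 ≤ bound (satisfied).

Step 1: Compute V_q(n, t) = Σ_{j=0}^2 C(n, j) (q−1)^j.
  j = 0: C(7,0)·(4)^0 = 1·1 = 1.
  j = 1: C(7,1)·(4)^1 = 7·4 = 28.
  j = 2: C(7,2)·(4)^2 = 21·16 = 336.
  V_q(n, t) = 1 + 28 + 336 = 365.
Step 2: q^n = 5^7 = 78125.
Step 3: Hamming bound ⌊q^n / V_q(n,t)⌋ = ⌊78125/365⌋ = 214.
Step 4: Compare |C| = 124 to 214: satisfied.
The claimed |C| lies below the Hamming bound.


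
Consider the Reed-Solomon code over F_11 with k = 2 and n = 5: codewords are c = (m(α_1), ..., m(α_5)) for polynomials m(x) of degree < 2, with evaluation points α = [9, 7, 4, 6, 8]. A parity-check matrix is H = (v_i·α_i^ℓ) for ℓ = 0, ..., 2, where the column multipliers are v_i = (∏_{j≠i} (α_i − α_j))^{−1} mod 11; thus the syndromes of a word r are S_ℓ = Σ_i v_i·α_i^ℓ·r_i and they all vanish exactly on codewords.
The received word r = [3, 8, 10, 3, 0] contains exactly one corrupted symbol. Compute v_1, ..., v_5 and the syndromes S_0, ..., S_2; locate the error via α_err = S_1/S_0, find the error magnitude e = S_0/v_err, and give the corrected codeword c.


S = (2, 1, 6), error at position 4, error magnitude e = 9, c = [3, 8, 10, 5, 0].

Step 1: column multipliers v_i = (∏_{j≠i}(α_i − α_j))^{−1} mod 11.
  i = 1 (α = 9): (9−7)(9−4)(9−6)(9−8) = 2·5·3·1 = 30 ≡ 8, so v_1 = 8^{−1} = 7 (mod 11).
  i = 2 (α = 7): (7−9)(7−4)(7−6)(7−8) = (−2)·3·1·(−1) = 6 ≡ 6, so v_2 = 6^{−1} = 2 (mod 11).
  i = 3 (α = 4): (4−9)(4−7)(4−6)(4−8) = (−5)·(−3)·(−2)·(−4) = 120 ≡ 10, so v_3 = 10^{−1} = 10 (mod 11).
  i = 4 (α = 6): (6−9)(6−7)(6−4)(6−8) = (−3)·(−1)·2·(−2) = −12 ≡ 10, so v_4 = 10^{−1} = 10 (mod 11).
  i = 5 (α = 8): (8−9)(8−7)(8−4)(8−6) = (−1)·1·4·2 = −8 ≡ 3, so v_5 = 3^{−1} = 4 (mod 11).
  v = [7, 2, 10, 10, 4].
Step 2: syndromes of r = [3, 8, 10, 3, 0] (all sums mod 11).
  S_0 = Σ v_i r_i = 7·3 + 2·8 + 10·10 + 10·3 + 4·0 = 167 ≡ 2.
  S_1 = Σ v_i α_i r_i = 7·9·3 + 2·7·8 + 10·4·10 + 10·6·3 + 4·8·0 = 881 ≡ 1.
  α_i^2 mod 11 = [4, 5, 5, 3, 9].
  S_2 = Σ v_i α_i^2 r_i = 7·4·3 + 2·5·8 + 10·5·10 + 10·3·3 + 4·9·0 = 754 ≡ 6.
  S = (2, 1, 6) ≠ 0, so r is not a codeword (an error is present).
Step 3: locate the error. For a single error e at position i, S_ℓ = v_i·e·α_i^ℓ, so α_err = S_1/S_0.
  S_0^{−1} = 2^{−1} = 6 (mod 11), so α_err = 1·6 = 6 ≡ 6 = α_4. Error position i = 4.
  Consistency check: S_2/S_1 = 6·1 = 6 ≡ 6 = α_err ✓ (single-error assumption holds).
Step 4: error magnitude e = S_0/v_4 = S_0·∏_{j≠4}(α_4 − α_j) = 2·10 = 20 ≡ 9 (mod 11).
Step 5: correct position 4: c_4 = r_4 − e = 3 − 9 ≡ 5 (mod 11). Hence c = [3, 8, 10, 5, 0].
  Check: interpolating c through the α_i gives m(x) = 9 + 3·x (degree < 2) with m(α_i) = c_i for every i, so c is indeed a codeword.


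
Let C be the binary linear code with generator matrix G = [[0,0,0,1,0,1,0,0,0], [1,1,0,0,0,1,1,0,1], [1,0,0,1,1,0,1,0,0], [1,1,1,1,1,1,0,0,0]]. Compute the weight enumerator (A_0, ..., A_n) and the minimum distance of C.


Weight distribution: A_0 = 1, A_2 = 1, A_3 = 2, A_4 = 5, A_5 = 6, A_6 = 1. Minimum distance d = 2.

Enumerate all 2^4 = 16 messages m ∈ F_2^4.
For each, compute codeword c = mG in F_2^9, then tally its weight.
  m = 0000 → c = 000000000, weight = 0.
  m = 1000 → c = 000101000, weight = 2.
  m = 0100 → c = 110001101, weight = 5.
  m = 1100 → c = 110100101, weight = 5.
  m = 0010 → c = 100110100, weight = 4.
  m = 1010 → c = 100011100, weight = 4.
  m = 0110 → c = 010111001, weight = 5.
  m = 1110 → c = 010010001, weight = 3.
  m = 0001 → c = 111111000, weight = 6.
  m = 1001 → c = 111010000, weight = 4.
  m = 0101 → c = 001110101, weight = 5.
  m = 1101 → c = 001011101, weight = 5.
  m = 0011 → c = 011001100, weight = 4.
  m = 1011 → c = 011100100, weight = 4.
  m = 0111 → c = 101000001, weight = 3.
  m = 1111 → c = 101101001, weight = 5.
Tally weights:
  weight 0: 1 codewords.
  weight 2: 1 codewords.
  weight 3: 2 codewords.
  weight 4: 5 codewords.
  weight 5: 6 codewords.
  weight 6: 1 codewords.
Minimum distance d = smallest w > 0 with A_w > 0 = 2.
Sanity: Σ A_w = 16 = 2^4 = 16 ✓.


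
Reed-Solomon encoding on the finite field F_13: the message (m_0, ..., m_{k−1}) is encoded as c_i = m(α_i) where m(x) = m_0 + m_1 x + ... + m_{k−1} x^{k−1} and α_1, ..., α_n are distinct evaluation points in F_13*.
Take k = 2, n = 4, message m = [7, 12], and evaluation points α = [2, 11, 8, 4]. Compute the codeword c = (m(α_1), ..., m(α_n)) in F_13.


c = [5, 9, 12, 3]

Message polynomial: m(x) = 7 + 12·x (mod 13).
For each evaluation point α_i, compute m(α_i) mod 13:
  α_1 = 2: Horner steps 12 → 5, so m(2) = 5.
  α_2 = 11: Horner steps 12 → 9, so m(11) = 9.
  α_3 = 8: Horner steps 12 → 12, so m(8) = 12.
  α_4 = 4: Horner steps 12 → 3, so m(4) = 3.
Codeword c = [5, 9, 12, 3] ∈ F_13^4.


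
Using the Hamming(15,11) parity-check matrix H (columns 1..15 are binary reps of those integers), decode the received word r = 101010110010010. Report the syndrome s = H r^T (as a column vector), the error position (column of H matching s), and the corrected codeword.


s = (1, 1, 0, 1)^T, error position = 13, corrected codeword c = 101010110010110

Compute s = H r^T mod 2 one row at a time:
  s_1 = 1 + 0 + 0 + 1 + 0 + 0 + 1 + 0 = 3 ≡ 1 (mod 2).
  s_2 = 0 + 1 + 0 + 1 + 0 + 0 + 1 + 0 = 3 ≡ 1 (mod 2).
  s_3 = 0 + 1 + 0 + 1 + 0 + 1 + 1 + 0 = 4 ≡ 0 (mod 2).
  s_4 = 1 + 1 + 1 + 1 + 0 + 1 + 0 + 0 = 5 ≡ 1 (mod 2).
s = (1, 1, 0, 1)^T — this equals column 13 of H (binary 1101), so error is at position 13.
Correct: flip bit 13 of r = 101010110010010 to get c = 101010110010110.


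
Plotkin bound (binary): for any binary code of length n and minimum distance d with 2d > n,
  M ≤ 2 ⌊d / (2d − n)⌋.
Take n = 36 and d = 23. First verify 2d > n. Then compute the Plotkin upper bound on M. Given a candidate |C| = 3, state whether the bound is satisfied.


Plotkin bound M ≤ 4; given |C| = 3 ≤ bound (satisfied).

Check applicability: 2d = 46, n = 36.
2d − n = 10 > 0, so Plotkin applies.
Compute d/(2d−n) = 23/10 ≈ 2.3000.
⌊d/(2d−n)⌋ = 2.
Plotkin bound: M ≤ 2·2 = 4.
Given |C| = 3, check: satisfied.
This |C| is below the Plotkin bound.


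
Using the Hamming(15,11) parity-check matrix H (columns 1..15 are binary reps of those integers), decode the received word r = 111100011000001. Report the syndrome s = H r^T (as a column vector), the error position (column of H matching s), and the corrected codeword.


s = (1, 0, 1, 0)^T, error position = 10, corrected codeword c = 111100011100001

Compute s = H r^T mod 2 one row at a time:
  s_1 = 1 + 1 + 0 + 0 + 0 + 0 + 0 + 1 = 3 ≡ 1 (mod 2).
  s_2 = 1 + 0 + 0 + 0 + 0 + 0 + 0 + 1 = 2 ≡ 0 (mod 2).
  s_3 = 1 + 1 + 0 + 0 + 0 + 0 + 0 + 1 = 3 ≡ 1 (mod 2).
  s_4 = 1 + 1 + 0 + 0 + 1 + 0 + 0 + 1 = 4 ≡ 0 (mod 2).
s = (1, 0, 1, 0)^T — this equals column 10 of H (binary 1010), so error is at position 10.
Correct: flip bit 10 of r = 111100011000001 to get c = 111100011100001.


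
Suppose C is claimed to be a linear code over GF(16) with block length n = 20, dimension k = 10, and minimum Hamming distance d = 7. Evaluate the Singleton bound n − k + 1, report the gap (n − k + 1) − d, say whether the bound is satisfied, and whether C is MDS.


Singleton RHS = n − k + 1 = 11, slack = 4, bound satisfied, not MDS.

Singleton bound: d ≤ n − k + 1.
Here n = 20, k = 10, so n − k + 1 = 11.
Given d = 7, check d ≤ 11: YES.
Slack = (n − k + 1) − d = 4.
The code is NOT MDS (slack = 4 > 0).
Description: the claimed parameters are [20, 10, 7]_16; such a code would be non-MDS.


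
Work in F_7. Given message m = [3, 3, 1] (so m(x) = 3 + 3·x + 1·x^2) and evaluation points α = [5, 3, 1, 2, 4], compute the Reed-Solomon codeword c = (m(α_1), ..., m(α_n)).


c = [1, 0, 0, 6, 3]

Message polynomial: m(x) = 3 + 3·x + 1·x^2 (mod 7).
For each evaluation point α_i, compute m(α_i) mod 7:
  α_1 = 5: Horner steps 1 → 1 → 1, so m(5) = 1.
  α_2 = 3: Horner steps 1 → 6 → 0, so m(3) = 0.
  α_3 = 1: Horner steps 1 → 4 → 0, so m(1) = 0.
  α_4 = 2: Horner steps 1 → 5 → 6, so m(2) = 6.
  α_5 = 4: Horner steps 1 → 0 → 3, so m(4) = 3.
Codeword c = [1, 0, 0, 6, 3] ∈ F_7^5.


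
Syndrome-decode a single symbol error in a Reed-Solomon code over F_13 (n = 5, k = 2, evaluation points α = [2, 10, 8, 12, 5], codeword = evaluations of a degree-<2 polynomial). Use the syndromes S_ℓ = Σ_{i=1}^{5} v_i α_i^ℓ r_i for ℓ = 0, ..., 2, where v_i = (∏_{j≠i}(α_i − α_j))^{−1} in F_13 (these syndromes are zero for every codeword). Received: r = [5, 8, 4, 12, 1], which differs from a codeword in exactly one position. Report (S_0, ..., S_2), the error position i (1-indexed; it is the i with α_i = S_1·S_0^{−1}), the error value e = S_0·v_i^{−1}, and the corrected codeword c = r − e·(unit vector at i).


S = (12, 8, 1), error at position 5, error magnitude e = 3, c = [5, 8, 4, 12, 11].

Step 1: column multipliers v_i = (∏_{j≠i}(α_i − α_j))^{−1} mod 13.
  i = 1 (α = 2): (2−10)(2−8)(2−12)(2−5) = (−8)·(−6)·(−10)·(−3) = 1440 ≡ 10, so v_1 = 10^{−1} = 4 (mod 13).
  i = 2 (α = 10): (10−2)(10−8)(10−12)(10−5) = 8·2·(−2)·5 = −160 ≡ 9, so v_2 = 9^{−1} = 3 (mod 13).
  i = 3 (α = 8): (8−2)(8−10)(8−12)(8−5) = 6·(−2)·(−4)·3 = 144 ≡ 1, so v_3 = 1^{−1} = 1 (mod 13).
  i = 4 (α = 12): (12−2)(12−10)(12−8)(12−5) = 10·2·4·7 = 560 ≡ 1, so v_4 = 1^{−1} = 1 (mod 13).
  i = 5 (α = 5): (5−2)(5−10)(5−8)(5−12) = 3·(−5)·(−3)·(−7) = −315 ≡ 10, so v_5 = 10^{−1} = 4 (mod 13).
  v = [4, 3, 1, 1, 4].
Step 2: syndromes of r = [5, 8, 4, 12, 1] (all sums mod 13).
  S_0 = Σ v_i r_i = 4·5 + 3·8 + 1·4 + 1·12 + 4·1 = 64 ≡ 12.
  S_1 = Σ v_i α_i r_i = 4·2·5 + 3·10·8 + 1·8·4 + 1·12·12 + 4·5·1 = 476 ≡ 8.
  α_i^2 mod 13 = [4, 9, 12, 1, 12].
  S_2 = Σ v_i α_i^2 r_i = 4·4·5 + 3·9·8 + 1·12·4 + 1·1·12 + 4·12·1 = 404 ≡ 1.
  S = (12, 8, 1) ≠ 0, so r is not a codeword (an error is present).
Step 3: locate the error. For a single error e at position i, S_ℓ = v_i·e·α_i^ℓ, so α_err = S_1/S_0.
  S_0^{−1} = 12^{−1} = 12 (mod 13), so α_err = 8·12 = 96 ≡ 5 = α_5. Error position i = 5.
  Consistency check: S_2/S_1 = 1·5 = 5 ≡ 5 = α_err ✓ (single-error assumption holds).
Step 4: error magnitude e = S_0/v_5 = S_0·∏_{j≠5}(α_5 − α_j) = 12·10 = 120 ≡ 3 (mod 13).
Step 5: correct position 5: c_5 = r_5 − e = 1 − 3 ≡ 11 (mod 13). Hence c = [5, 8, 4, 12, 11].
  Check: interpolating c through the α_i gives m(x) = 1 + 2·x (degree < 2) with m(α_i) = c_i for every i, so c is indeed a codeword.


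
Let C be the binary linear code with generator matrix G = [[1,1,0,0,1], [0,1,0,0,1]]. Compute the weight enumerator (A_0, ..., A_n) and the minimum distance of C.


Weight distribution: A_0 = 1, A_1 = 1, A_2 = 1, A_3 = 1. Minimum distance d = 1.

Enumerate all 2^2 = 4 messages m ∈ F_2^2.
For each, compute codeword c = mG in F_2^5, then tally its weight.
  m = 00 → c = 00000, weight = 0.
  m = 10 → c = 11001, weight = 3.
  m = 01 → c = 01001, weight = 2.
  m = 11 → c = 10000, weight = 1.
Tally weights:
  weight 0: 1 codewords.
  weight 1: 1 codewords.
  weight 2: 1 codewords.
  weight 3: 1 codewords.
Minimum distance d = smallest w > 0 with A_w > 0 = 1.
Sanity: Σ A_w = 4 = 2^2 = 4 ✓.


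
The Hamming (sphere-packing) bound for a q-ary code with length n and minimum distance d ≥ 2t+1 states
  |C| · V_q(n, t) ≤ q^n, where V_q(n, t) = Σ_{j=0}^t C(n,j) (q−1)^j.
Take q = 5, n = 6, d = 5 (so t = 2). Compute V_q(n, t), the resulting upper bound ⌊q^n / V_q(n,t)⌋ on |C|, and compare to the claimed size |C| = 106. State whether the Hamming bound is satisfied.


V_q(n, t) = 265, q^n = 15625, Hamming bound = 58, |C| = 106 > bound (violated).

Step 1: Compute V_q(n, t) = Σ_{j=0}^2 C(n, j) (q−1)^j.
  j = 0: C(6,0)·(4)^0 = 1·1 = 1.
  j = 1: C(6,1)·(4)^1 = 6·4 = 24.
  j = 2: C(6,2)·(4)^2 = 15·16 = 240.
  V_q(n, t) = 1 + 24 + 240 = 265.
Step 2: q^n = 5^6 = 15625.
Step 3: Hamming bound ⌊q^n / V_q(n,t)⌋ = ⌊15625/265⌋ = 58.
Step 4: Compare |C| = 106 to 58: violated.
The claimed |C| lies above the Hamming bound, so no 5-ary code of length 6 with d ≥ 5 can have 106 codewords.


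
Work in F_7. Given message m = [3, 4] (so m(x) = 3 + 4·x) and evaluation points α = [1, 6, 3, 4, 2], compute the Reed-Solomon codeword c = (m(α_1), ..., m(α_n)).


c = [0, 6, 1, 5, 4]

Message polynomial: m(x) = 3 + 4·x (mod 7).
For each evaluation point α_i, compute m(α_i) mod 7:
  α_1 = 1: Horner steps 4 → 0, so m(1) = 0.
  α_2 = 6: Horner steps 4 → 6, so m(6) = 6.
  α_3 = 3: Horner steps 4 → 1, so m(3) = 1.
  α_4 = 4: Horner steps 4 → 5, so m(4) = 5.
  α_5 = 2: Horner steps 4 → 4, so m(2) = 4.
Codeword c = [0, 6, 1, 5, 4] ∈ F_7^5.


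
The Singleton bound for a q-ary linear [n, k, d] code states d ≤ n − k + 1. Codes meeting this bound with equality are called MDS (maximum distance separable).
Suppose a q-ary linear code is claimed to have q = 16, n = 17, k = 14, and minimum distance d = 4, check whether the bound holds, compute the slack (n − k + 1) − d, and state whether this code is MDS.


Singleton RHS = n − k + 1 = 4, slack = 0, bound satisfied, MDS.

Singleton bound: d ≤ n − k + 1.
Here n = 17, k = 14, so n − k + 1 = 4.
Given d = 4, check d ≤ 4: YES.
Slack = (n − k + 1) − d = 0.
The code is MDS (slack = 0).
Description: the claimed parameters are [17, 14, 4]_16; such a code would be MDS (meets Singleton bound).


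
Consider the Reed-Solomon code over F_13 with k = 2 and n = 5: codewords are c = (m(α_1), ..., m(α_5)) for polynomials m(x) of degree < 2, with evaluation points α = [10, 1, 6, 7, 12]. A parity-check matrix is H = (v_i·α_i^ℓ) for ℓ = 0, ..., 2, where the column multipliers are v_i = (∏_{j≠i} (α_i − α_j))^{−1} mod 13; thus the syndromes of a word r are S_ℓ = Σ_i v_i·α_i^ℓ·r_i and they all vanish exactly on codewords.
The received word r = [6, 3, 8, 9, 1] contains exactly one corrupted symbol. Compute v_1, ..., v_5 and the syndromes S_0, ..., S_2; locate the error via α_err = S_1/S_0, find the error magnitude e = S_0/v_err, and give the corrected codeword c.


S = (4, 1, 10), error at position 1, error magnitude e = 7, c = [12, 3, 8, 9, 1].

Step 1: column multipliers v_i = (∏_{j≠i}(α_i − α_j))^{−1} mod 13.
  i = 1 (α = 10): (10−1)(10−6)(10−7)(10−12) = 9·4·3·(−2) = −216 ≡ 5, so v_1 = 5^{−1} = 8 (mod 13).
  i = 2 (α = 1): (1−10)(1−6)(1−7)(1−12) = (−9)·(−5)·(−6)·(−11) = 2970 ≡ 6, so v_2 = 6^{−1} = 11 (mod 13).
  i = 3 (α = 6): (6−10)(6−1)(6−7)(6−12) = (−4)·5·(−1)·(−6) = −120 ≡ 10, so v_3 = 10^{−1} = 4 (mod 13).
  i = 4 (α = 7): (7−10)(7−1)(7−6)(7−12) = (−3)·6·1·(−5) = 90 ≡ 12, so v_4 = 12^{−1} = 12 (mod 13).
  i = 5 (α = 12): (12−10)(12−1)(12−6)(12−7) = 2·11·6·5 = 660 ≡ 10, so v_5 = 10^{−1} = 4 (mod 13).
  v = [8, 11, 4, 12, 4].
Step 2: syndromes of r = [6, 3, 8, 9, 1] (all sums mod 13).
  S_0 = Σ v_i r_i = 8·6 + 11·3 + 4·8 + 12·9 + 4·1 = 225 ≡ 4.
  S_1 = Σ v_i α_i r_i = 8·10·6 + 11·1·3 + 4·6·8 + 12·7·9 + 4·12·1 = 1509 ≡ 1.
  α_i^2 mod 13 = [9, 1, 10, 10, 1].
  S_2 = Σ v_i α_i^2 r_i = 8·9·6 + 11·1·3 + 4·10·8 + 12·10·9 + 4·1·1 = 1869 ≡ 10.
  S = (4, 1, 10) ≠ 0, so r is not a codeword (an error is present).
Step 3: locate the error. For a single error e at position i, S_ℓ = v_i·e·α_i^ℓ, so α_err = S_1/S_0.
  S_0^{−1} = 4^{−1} = 10 (mod 13), so α_err = 1·10 = 10 ≡ 10 = α_1. Error position i = 1.
  Consistency check: S_2/S_1 = 10·1 = 10 ≡ 10 = α_err ✓ (single-error assumption holds).
Step 4: error magnitude e = S_0/v_1 = S_0·∏_{j≠1}(α_1 − α_j) = 4·5 = 20 ≡ 7 (mod 13).
Step 5: correct position 1: c_1 = r_1 − e = 6 − 7 ≡ 12 (mod 13). Hence c = [12, 3, 8, 9, 1].
  Check: interpolating c through the α_i gives m(x) = 2 + 1·x (degree < 2) with m(α_i) = c_i for every i, so c is indeed a codeword.


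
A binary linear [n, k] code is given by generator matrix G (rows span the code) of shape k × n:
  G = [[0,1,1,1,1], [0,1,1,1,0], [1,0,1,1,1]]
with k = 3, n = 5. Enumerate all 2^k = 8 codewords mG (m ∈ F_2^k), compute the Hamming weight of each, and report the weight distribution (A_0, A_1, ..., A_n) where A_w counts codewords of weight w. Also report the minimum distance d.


Weight distribution: A_0 = 1, A_1 = 1, A_2 = 1, A_3 = 3, A_4 = 2. Minimum distance d = 1.

Enumerate all 2^3 = 8 messages m ∈ F_2^3.
For each, compute codeword c = mG in F_2^5, then tally its weight.
  m = 000 → c = 00000, weight = 0.
  m = 100 → c = 01111, weight = 4.
  m = 010 → c = 01110, weight = 3.
  m = 110 → c = 00001, weight = 1.
  m = 001 → c = 10111, weight = 4.
  m = 101 → c = 11000, weight = 2.
  m = 011 → c = 11001, weight = 3.
  m = 111 → c = 10110, weight = 3.
Tally weights:
  weight 0: 1 codewords.
  weight 1: 1 codewords.
  weight 2: 1 codewords.
  weight 3: 3 codewords.
  weight 4: 2 codewords.
Minimum distance d = smallest w > 0 with A_w > 0 = 1.
Sanity: Σ A_w = 8 = 2^3 = 8 ✓.


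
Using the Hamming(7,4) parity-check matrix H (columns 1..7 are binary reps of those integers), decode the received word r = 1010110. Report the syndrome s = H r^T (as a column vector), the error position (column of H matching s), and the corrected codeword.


s = (0, 0, 1)^T, error position = 1, corrected codeword c = 0010110

Compute s = H r^T mod 2 one row at a time:
  s_1 = 0 + 1 + 1 + 0 = 2 ≡ 0 (mod 2).
  s_2 = 0 + 1 + 1 + 0 = 2 ≡ 0 (mod 2).
  s_3 = 1 + 1 + 1 + 0 = 3 ≡ 1 (mod 2).
s = (0, 0, 1)^T — this equals column 1 of H (binary 001), so error is at position 1.
Correct: flip bit 1 of r = 1010110 to get c = 0010110.


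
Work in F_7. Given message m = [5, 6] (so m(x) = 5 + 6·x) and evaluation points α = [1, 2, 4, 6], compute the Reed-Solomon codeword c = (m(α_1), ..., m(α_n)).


c = [4, 3, 1, 6]

Message polynomial: m(x) = 5 + 6·x (mod 7).
For each evaluation point α_i, compute m(α_i) mod 7:
  α_1 = 1: Horner steps 6 → 4, so m(1) = 4.
  α_2 = 2: Horner steps 6 → 3, so m(2) = 3.
  α_3 = 4: Horner steps 6 → 1, so m(4) = 1.
  α_4 = 6: Horner steps 6 → 6, so m(6) = 6.
Codeword c = [4, 3, 1, 6] ∈ F_7^4.


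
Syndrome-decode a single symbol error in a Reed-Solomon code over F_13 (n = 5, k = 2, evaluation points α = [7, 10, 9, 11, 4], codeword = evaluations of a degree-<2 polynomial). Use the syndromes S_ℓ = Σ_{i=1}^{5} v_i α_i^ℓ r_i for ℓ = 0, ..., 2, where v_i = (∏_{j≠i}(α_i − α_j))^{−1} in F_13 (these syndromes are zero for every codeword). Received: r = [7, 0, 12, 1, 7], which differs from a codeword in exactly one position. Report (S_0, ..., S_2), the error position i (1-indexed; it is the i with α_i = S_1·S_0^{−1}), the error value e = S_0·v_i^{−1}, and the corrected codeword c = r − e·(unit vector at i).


S = (6, 3, 8), error at position 1, error magnitude e = 10, c = [10, 0, 12, 1, 7].

Step 1: column multipliers v_i = (∏_{j≠i}(α_i − α_j))^{−1} mod 13.
  i = 1 (α = 7): (7−10)(7−9)(7−11)(7−4) = (−3)·(−2)·(−4)·3 = −72 ≡ 6, so v_1 = 6^{−1} = 11 (mod 13).
  i = 2 (α = 10): (10−7)(10−9)(10−11)(10−4) = 3·1·(−1)·6 = −18 ≡ 8, so v_2 = 8^{−1} = 5 (mod 13).
  i = 3 (α = 9): (9−7)(9−10)(9−11)(9−4) = 2·(−1)·(−2)·5 = 20 ≡ 7, so v_3 = 7^{−1} = 2 (mod 13).
  i = 4 (α = 11): (11−7)(11−10)(11−9)(11−4) = 4·1·2·7 = 56 ≡ 4, so v_4 = 4^{−1} = 10 (mod 13).
  i = 5 (α = 4): (4−7)(4−10)(4−9)(4−11) = (−3)·(−6)·(−5)·(−7) = 630 ≡ 6, so v_5 = 6^{−1} = 11 (mod 13).
  v = [11, 5, 2, 10, 11].
Step 2: syndromes of r = [7, 0, 12, 1, 7] (all sums mod 13).
  S_0 = Σ v_i r_i = 11·7 + 5·0 + 2·12 + 10·1 + 11·7 = 188 ≡ 6.
  S_1 = Σ v_i α_i r_i = 11·7·7 + 5·10·0 + 2·9·12 + 10·11·1 + 11·4·7 = 1173 ≡ 3.
  α_i^2 mod 13 = [10, 9, 3, 4, 3].
  S_2 = Σ v_i α_i^2 r_i = 11·10·7 + 5·9·0 + 2·3·12 + 10·4·1 + 11·3·7 = 1113 ≡ 8.
  S = (6, 3, 8) ≠ 0, so r is not a codeword (an error is present).
Step 3: locate the error. For a single error e at position i, S_ℓ = v_i·e·α_i^ℓ, so α_err = S_1/S_0.
  S_0^{−1} = 6^{−1} = 11 (mod 13), so α_err = 3·11 = 33 ≡ 7 = α_1. Error position i = 1.
  Consistency check: S_2/S_1 = 8·9 = 72 ≡ 7 = α_err ✓ (single-error assumption holds).
Step 4: error magnitude e = S_0/v_1 = S_0·∏_{j≠1}(α_1 − α_j) = 6·6 = 36 ≡ 10 (mod 13).
Step 5: correct position 1: c_1 = r_1 − e = 7 − 10 ≡ 10 (mod 13). Hence c = [10, 0, 12, 1, 7].
  Check: interpolating c through the α_i gives m(x) = 3 + 1·x (degree < 2) with m(α_i) = c_i for every i, so c is indeed a codeword.


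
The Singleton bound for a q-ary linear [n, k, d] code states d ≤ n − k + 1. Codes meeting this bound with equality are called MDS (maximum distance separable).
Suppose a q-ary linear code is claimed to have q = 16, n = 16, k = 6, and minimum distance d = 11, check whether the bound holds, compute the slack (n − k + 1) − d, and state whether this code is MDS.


Singleton RHS = n − k + 1 = 11, slack = 0, bound satisfied, MDS.

Singleton bound: d ≤ n − k + 1.
Here n = 16, k = 6, so n − k + 1 = 11.
Given d = 11, check d ≤ 11: YES.
Slack = (n − k + 1) − d = 0.
The code is MDS (slack = 0).
Description: the claimed parameters are [16, 6, 11]_16; such a code would be MDS (meets Singleton bound).


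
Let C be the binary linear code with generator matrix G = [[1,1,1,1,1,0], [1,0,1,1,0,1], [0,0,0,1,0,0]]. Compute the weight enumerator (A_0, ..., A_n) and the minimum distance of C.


Weight distribution: A_0 = 1, A_1 = 1, A_3 = 2, A_4 = 3, A_5 = 1. Minimum distance d = 1.

Enumerate all 2^3 = 8 messages m ∈ F_2^3.
For each, compute codeword c = mG in F_2^6, then tally its weight.
  m = 000 → c = 000000, weight = 0.
  m = 100 → c = 111110, weight = 5.
  m = 010 → c = 101101, weight = 4.
  m = 110 → c = 010011, weight = 3.
  m = 001 → c = 000100, weight = 1.
  m = 101 → c = 111010, weight = 4.
  m = 011 → c = 101001, weight = 3.
  m = 111 → c = 010111, weight = 4.
Tally weights:
  weight 0: 1 codewords.
  weight 1: 1 codewords.
  weight 3: 2 codewords.
  weight 4: 3 codewords.
  weight 5: 1 codewords.
Minimum distance d = smallest w > 0 with A_w > 0 = 1.
Sanity: Σ A_w = 8 = 2^3 = 8 ✓.


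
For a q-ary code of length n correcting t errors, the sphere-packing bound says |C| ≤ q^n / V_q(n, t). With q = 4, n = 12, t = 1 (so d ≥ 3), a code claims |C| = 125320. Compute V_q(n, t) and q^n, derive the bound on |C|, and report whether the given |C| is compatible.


V_q(n, t) = 37, q^n = 16777216, Hamming bound = 453438, |C| = 125320 ≤ bound (satisfied).

Step 1: Compute V_q(n, t) = Σ_{j=0}^1 C(n, j) (q−1)^j.
  j = 0: C(12,0)·(3)^0 = 1·1 = 1.
  j = 1: C(12,1)·(3)^1 = 12·3 = 36.
  V_q(n, t) = 1 + 36 = 37.
Step 2: q^n = 4^12 = 16777216.
Step 3: Hamming bound ⌊q^n / V_q(n,t)⌋ = ⌊16777216/37⌋ = 453438.
Step 4: Compare |C| = 125320 to 453438: satisfied.
The claimed |C| lies below the Hamming bound.


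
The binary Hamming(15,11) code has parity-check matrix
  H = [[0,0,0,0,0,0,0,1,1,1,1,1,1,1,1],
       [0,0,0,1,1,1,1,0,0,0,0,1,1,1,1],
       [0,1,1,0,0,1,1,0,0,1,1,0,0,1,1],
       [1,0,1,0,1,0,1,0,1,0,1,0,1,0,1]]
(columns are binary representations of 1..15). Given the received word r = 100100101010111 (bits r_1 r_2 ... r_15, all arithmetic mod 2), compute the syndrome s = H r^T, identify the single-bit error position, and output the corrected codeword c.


s = (1, 1, 0, 0)^T, error position = 12, corrected codeword c = 100100101011111

Compute s = H r^T mod 2 one row at a time:
  s_1 = 0 + 1 + 0 + 1 + 0 + 1 + 1 + 1 = 5 ≡ 1 (mod 2).
  s_2 = 1 + 0 + 0 + 1 + 0 + 1 + 1 + 1 = 5 ≡ 1 (mod 2).
  s_3 = 0 + 0 + 0 + 1 + 0 + 1 + 1 + 1 = 4 ≡ 0 (mod 2).
  s_4 = 1 + 0 + 0 + 1 + 1 + 1 + 1 + 1 = 6 ≡ 0 (mod 2).
s = (1, 1, 0, 0)^T — this equals column 12 of H (binary 1100), so error is at position 12.
Correct: flip bit 12 of r = 100100101010111 to get c = 100100101011111.


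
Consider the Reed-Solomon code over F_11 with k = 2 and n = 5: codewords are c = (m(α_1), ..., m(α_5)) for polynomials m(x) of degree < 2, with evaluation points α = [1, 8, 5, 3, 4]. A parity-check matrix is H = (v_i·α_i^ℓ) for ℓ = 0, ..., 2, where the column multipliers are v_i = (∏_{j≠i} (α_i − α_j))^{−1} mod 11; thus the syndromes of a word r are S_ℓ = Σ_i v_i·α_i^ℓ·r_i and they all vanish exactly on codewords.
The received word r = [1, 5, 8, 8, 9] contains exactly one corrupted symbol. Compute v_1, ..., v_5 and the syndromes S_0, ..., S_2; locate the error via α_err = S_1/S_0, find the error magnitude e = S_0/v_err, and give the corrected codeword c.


S = (10, 8, 2), error at position 4, error magnitude e = 9, c = [1, 5, 8, 10, 9].

Step 1: column multipliers v_i = (∏_{j≠i}(α_i − α_j))^{−1} mod 11.
  i = 1 (α = 1): (1−8)(1−5)(1−3)(1−4) = (−7)·(−4)·(−2)·(−3) = 168 ≡ 3, so v_1 = 3^{−1} = 4 (mod 11).
  i = 2 (α = 8): (8−1)(8−5)(8−3)(8−4) = 7·3·5·4 = 420 ≡ 2, so v_2 = 2^{−1} = 6 (mod 11).
  i = 3 (α = 5): (5−1)(5−8)(5−3)(5−4) = 4·(−3)·2·1 = −24 ≡ 9, so v_3 = 9^{−1} = 5 (mod 11).
  i = 4 (α = 3): (3−1)(3−8)(3−5)(3−4) = 2·(−5)·(−2)·(−1) = −20 ≡ 2, so v_4 = 2^{−1} = 6 (mod 11).
  i = 5 (α = 4): (4−1)(4−8)(4−5)(4−3) = 3·(−4)·(−1)·1 = 12 ≡ 1, so v_5 = 1^{−1} = 1 (mod 11).
  v = [4, 6, 5, 6, 1].
Step 2: syndromes of r = [1, 5, 8, 8, 9] (all sums mod 11).
  S_0 = Σ v_i r_i = 4·1 + 6·5 + 5·8 + 6·8 + 1·9 = 131 ≡ 10.
  S_1 = Σ v_i α_i r_i = 4·1·1 + 6·8·5 + 5·5·8 + 6·3·8 + 1·4·9 = 624 ≡ 8.
  α_i^2 mod 11 = [1, 9, 3, 9, 5].
  S_2 = Σ v_i α_i^2 r_i = 4·1·1 + 6·9·5 + 5·3·8 + 6·9·8 + 1·5·9 = 871 ≡ 2.
  S = (10, 8, 2) ≠ 0, so r is not a codeword (an error is present).
Step 3: locate the error. For a single error e at position i, S_ℓ = v_i·e·α_i^ℓ, so α_err = S_1/S_0.
  S_0^{−1} = 10^{−1} = 10 (mod 11), so α_err = 8·10 = 80 ≡ 3 = α_4. Error position i = 4.
  Consistency check: S_2/S_1 = 2·7 = 14 ≡ 3 = α_err ✓ (single-error assumption holds).
Step 4: error magnitude e = S_0/v_4 = S_0·∏_{j≠4}(α_4 − α_j) = 10·2 = 20 ≡ 9 (mod 11).
Step 5: correct position 4: c_4 = r_4 − e = 8 − 9 ≡ 10 (mod 11). Hence c = [1, 5, 8, 10, 9].
  Check: interpolating c through the α_i gives m(x) = 2 + 10·x (degree < 2) with m(α_i) = c_i for every i, so c is indeed a codeword.


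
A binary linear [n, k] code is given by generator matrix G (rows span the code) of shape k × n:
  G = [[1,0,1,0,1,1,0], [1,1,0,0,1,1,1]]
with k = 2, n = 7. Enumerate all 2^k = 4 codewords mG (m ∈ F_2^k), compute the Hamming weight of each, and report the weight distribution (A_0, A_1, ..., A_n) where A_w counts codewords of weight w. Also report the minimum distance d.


Weight distribution: A_0 = 1, A_3 = 1, A_4 = 1, A_5 = 1. Minimum distance d = 3.

Enumerate all 2^2 = 4 messages m ∈ F_2^2.
For each, compute codeword c = mG in F_2^7, then tally its weight.
  m = 00 → c = 0000000, weight = 0.
  m = 10 → c = 1010110, weight = 4.
  m = 01 → c = 1100111, weight = 5.
  m = 11 → c = 0110001, weight = 3.
Tally weights:
  weight 0: 1 codewords.
  weight 3: 1 codewords.
  weight 4: 1 codewords.
  weight 5: 1 codewords.
Minimum distance d = smallest w > 0 with A_w > 0 = 3.
Sanity: Σ A_w = 4 = 2^2 = 4 ✓.


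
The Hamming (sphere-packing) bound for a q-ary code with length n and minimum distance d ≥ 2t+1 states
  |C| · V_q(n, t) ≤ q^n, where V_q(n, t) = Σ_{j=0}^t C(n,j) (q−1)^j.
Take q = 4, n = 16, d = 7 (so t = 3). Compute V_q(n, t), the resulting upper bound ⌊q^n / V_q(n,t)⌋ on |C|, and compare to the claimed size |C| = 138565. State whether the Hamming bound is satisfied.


V_q(n, t) = 16249, q^n = 4294967296, Hamming bound = 264321, |C| = 138565 ≤ bound (satisfied).

Step 1: Compute V_q(n, t) = Σ_{j=0}^3 C(n, j) (q−1)^j.
  j = 0: C(16,0)·(3)^0 = 1·1 = 1.
  j = 1: C(16,1)·(3)^1 = 16·3 = 48.
  j = 2: C(16,2)·(3)^2 = 120·9 = 1080.
  j = 3: C(16,3)·(3)^3 = 560·27 = 15120.
  V_q(n, t) = 1 + 48 + 1080 + 15120 = 16249.
Step 2: q^n = 4^16 = 4294967296.
Step 3: Hamming bound ⌊q^n / V_q(n,t)⌋ = ⌊4294967296/16249⌋ = 264321.
Step 4: Compare |C| = 138565 to 264321: satisfied.
The claimed |C| lies below the Hamming bound.


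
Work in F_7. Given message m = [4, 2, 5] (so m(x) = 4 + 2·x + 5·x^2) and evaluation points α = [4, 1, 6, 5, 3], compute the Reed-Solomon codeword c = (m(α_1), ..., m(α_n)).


c = [1, 4, 0, 6, 6]

Message polynomial: m(x) = 4 + 2·x + 5·x^2 (mod 7).
For each evaluation point α_i, compute m(α_i) mod 7:
  α_1 = 4: Horner steps 5 → 1 → 1, so m(4) = 1.
  α_2 = 1: Horner steps 5 → 0 → 4, so m(1) = 4.
  α_3 = 6: Horner steps 5 → 4 → 0, so m(6) = 0.
  α_4 = 5: Horner steps 5 → 6 → 6, so m(5) = 6.
  α_5 = 3: Horner steps 5 → 3 → 6, so m(3) = 6.
Codeword c = [1, 4, 0, 6, 6] ∈ F_7^5.


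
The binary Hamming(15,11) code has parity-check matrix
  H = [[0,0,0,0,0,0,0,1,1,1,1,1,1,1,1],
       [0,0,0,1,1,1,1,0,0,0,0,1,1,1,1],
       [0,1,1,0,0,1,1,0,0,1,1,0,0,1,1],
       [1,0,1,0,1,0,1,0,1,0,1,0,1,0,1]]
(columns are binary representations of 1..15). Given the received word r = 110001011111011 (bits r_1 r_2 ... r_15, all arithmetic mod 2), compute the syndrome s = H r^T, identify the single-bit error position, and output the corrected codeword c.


s = (1, 0, 0, 0)^T, error position = 8, corrected codeword c = 110001001111011

Compute s = H r^T mod 2 one row at a time:
  s_1 = 1 + 1 + 1 + 1 + 1 + 0 + 1 + 1 = 7 ≡ 1 (mod 2).
  s_2 = 0 + 0 + 1 + 0 + 1 + 0 + 1 + 1 = 4 ≡ 0 (mod 2).
  s_3 = 1 + 0 + 1 + 0 + 1 + 1 + 1 + 1 = 6 ≡ 0 (mod 2).
  s_4 = 1 + 0 + 0 + 0 + 1 + 1 + 0 + 1 = 4 ≡ 0 (mod 2).
s = (1, 0, 0, 0)^T — this equals column 8 of H (binary 1000), so error is at position 8.
Correct: flip bit 8 of r = 110001011111011 to get c = 110001001111011.
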